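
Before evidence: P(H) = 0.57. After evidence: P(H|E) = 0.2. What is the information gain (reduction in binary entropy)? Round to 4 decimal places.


Prior entropy = 0.9858
Posterior entropy = 0.7219
Information gain = 0.9858 - 0.7219 = 0.2639

0.2639


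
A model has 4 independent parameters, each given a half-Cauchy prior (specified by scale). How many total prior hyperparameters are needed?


Each half-Cauchy prior needs 1 hyperparameter (scale).
Total = 1 * 4 = 4

4


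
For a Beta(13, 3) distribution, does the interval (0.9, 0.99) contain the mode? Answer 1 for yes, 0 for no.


Mode of Beta(a,b) = (a-1)/(a+b-2)
= (13-1)/(13+3-2) = 0.8571
Check: 0.9 <= 0.8571 <= 0.99?
Result: 0

0


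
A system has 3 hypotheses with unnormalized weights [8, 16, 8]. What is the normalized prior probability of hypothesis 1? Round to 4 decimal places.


The normalized prior is the weight divided by the total.
Total weight = 32
P(H1) = 8 / 32 = 0.25

0.25


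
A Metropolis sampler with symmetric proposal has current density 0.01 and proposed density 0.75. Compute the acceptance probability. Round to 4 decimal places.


For symmetric proposals, acceptance = min(1, pi(x*)/pi(x))
= min(1, 0.75/0.01)
= min(1, 75.0) = 1.0

1.0


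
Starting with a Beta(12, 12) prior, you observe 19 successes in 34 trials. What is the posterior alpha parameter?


For a Beta-Binomial conjugate model:
Posterior alpha = prior alpha + number of successes
= 12 + 19 = 31

31


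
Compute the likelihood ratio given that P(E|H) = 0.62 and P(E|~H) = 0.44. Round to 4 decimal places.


LR = P(E|H) / P(E|~H)
= 0.62 / 0.44 = 1.4091

1.4091


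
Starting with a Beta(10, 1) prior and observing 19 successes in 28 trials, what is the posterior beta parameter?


Posterior beta = prior beta + failures
Failures = 28 - 19 = 9
beta_post = 1 + 9 = 10

10


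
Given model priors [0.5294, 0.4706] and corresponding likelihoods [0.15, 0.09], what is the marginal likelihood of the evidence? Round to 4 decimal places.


P(E) = sum_i P(M_i) P(E|M_i)
= 0.0794 + 0.0424
= 0.1218

0.1218


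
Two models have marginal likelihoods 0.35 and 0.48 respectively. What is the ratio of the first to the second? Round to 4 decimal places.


Evidence ratio = 0.35 / 0.48
= 0.7292

0.7292


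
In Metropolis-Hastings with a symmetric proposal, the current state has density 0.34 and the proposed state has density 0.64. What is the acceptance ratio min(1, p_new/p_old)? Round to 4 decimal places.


Ratio = p_new / p_old = 0.64 / 0.34 = 1.8824
Acceptance = min(1, 1.8824) = 1.0

1.0


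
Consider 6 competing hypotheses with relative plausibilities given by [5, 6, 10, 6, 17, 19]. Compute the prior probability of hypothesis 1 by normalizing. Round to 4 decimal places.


Sum of weights = 5 + 6 + 10 + 6 + 17 + 19 = 63
Normalized prior for H1 = 5 / 63
= 0.0794

0.0794


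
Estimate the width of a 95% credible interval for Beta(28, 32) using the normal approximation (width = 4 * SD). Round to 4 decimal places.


For Beta(a,b): Var = ab/((a+b)^2(a+b+1))
Var = 0.0041, SD = 0.0639
Approximate 95% CI width = 4 * 0.0639 = 0.2555

0.2555


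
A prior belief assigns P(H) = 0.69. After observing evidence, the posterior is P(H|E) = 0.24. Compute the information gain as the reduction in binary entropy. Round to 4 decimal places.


H(prior) = -0.69*log2(0.69) - 0.31*log2(0.31)
= 0.8932
H(post) = -0.24*log2(0.24) - 0.76*log2(0.76)
= 0.795
IG = 0.8932 - 0.795 = 0.0981

0.0981


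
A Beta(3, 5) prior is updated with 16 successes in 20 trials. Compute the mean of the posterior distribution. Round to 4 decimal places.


After update: Beta(19, 9)
Mean = 19 / (19 + 9) = 19 / 28
= 0.6786

0.6786


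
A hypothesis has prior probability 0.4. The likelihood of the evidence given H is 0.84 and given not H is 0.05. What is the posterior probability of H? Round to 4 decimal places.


Using Bayes' theorem:
P(E) = 0.4 * 0.84 + 0.6 * 0.05
P(E) = 0.366
P(H|E) = (0.4 * 0.84) / 0.366 = 0.918

0.918


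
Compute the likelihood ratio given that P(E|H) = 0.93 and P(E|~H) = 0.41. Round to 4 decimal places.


LR = P(E|H) / P(E|~H)
= 0.93 / 0.41 = 2.2683

2.2683


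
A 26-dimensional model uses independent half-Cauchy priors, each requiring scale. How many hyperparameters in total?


Per parameter: 1 (scale).
Total = 26 * 1 = 26

26


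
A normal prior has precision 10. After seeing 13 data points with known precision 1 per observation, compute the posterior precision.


In the conjugate normal model, precisions add:
tau_posterior = tau_prior + n * tau_data
= 10 + 13*1 = 23

23


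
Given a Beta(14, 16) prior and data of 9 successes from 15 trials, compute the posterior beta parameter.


Number of failures = 15 - 9 = 6
Posterior beta = 16 + 6 = 22

22


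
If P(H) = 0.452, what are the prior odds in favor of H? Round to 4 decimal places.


Prior odds = P(H) / (1 - P(H))
= 0.452 / 0.548
= 0.8248

0.8248


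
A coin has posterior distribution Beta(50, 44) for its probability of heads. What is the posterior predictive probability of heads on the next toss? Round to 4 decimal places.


Posterior predictive = E[theta] = alpha/(alpha+beta)
= 50/94
= 0.5319

0.5319


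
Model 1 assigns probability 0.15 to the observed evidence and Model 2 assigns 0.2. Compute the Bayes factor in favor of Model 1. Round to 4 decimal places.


BF = P(data|M1) / P(data|M2)
= 0.15 / 0.2 = 0.75

0.75


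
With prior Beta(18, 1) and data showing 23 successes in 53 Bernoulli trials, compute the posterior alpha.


Conjugate update: alpha_posterior = alpha_prior + k
= 18 + 23 = 41

41


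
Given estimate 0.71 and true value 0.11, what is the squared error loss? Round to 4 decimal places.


Squared error = (estimate - true)^2
Difference = 0.6
Loss = 0.6^2 = 0.36

0.36


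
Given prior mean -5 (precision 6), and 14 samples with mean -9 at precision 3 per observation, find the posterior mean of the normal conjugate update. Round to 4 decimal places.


The posterior mean is a precision-weighted average of prior and data.
Post. prec. = 6 + 42 = 48
Post. mean = (-30 + -378)/48 = -408/48 = -8.5

-8.5


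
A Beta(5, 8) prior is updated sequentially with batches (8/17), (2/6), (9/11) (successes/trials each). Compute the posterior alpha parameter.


Sequential conjugate updating is equivalent to a single batch update.
Total successes across all batches = 19
alpha_posterior = alpha_prior + total_successes = 5 + 19
= 24

24


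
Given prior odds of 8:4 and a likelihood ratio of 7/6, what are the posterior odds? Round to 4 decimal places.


Posterior odds = prior odds * LR
Prior odds = 8/4 = 2.0
LR = 7/6 = 1.1667
Posterior odds = 2.0 * 1.1667 = 2.3333

2.3333


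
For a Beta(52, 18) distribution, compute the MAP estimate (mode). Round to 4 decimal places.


MAP = mode = (a-1)/(a+b-2)
= (52-1)/(52+18-2)
= 51/68 = 0.75

0.75


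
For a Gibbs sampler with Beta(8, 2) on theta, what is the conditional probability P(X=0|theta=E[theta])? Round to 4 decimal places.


E[theta] = 8/(8+2) = 0.8
P(X=0|theta) = 1 - theta = 0.2

0.2


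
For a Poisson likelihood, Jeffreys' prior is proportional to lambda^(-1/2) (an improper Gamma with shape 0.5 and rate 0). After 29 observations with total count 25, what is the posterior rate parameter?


Jeffreys' prior for Poisson is proportional to lambda^(-1/2).
Posterior is Gamma(0.5 + S, 0 + n) = Gamma(0.5 + 25, 29).
Posterior rate = 0 + n = 29

29.0


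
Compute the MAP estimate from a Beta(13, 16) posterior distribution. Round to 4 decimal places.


MAP = mode of Beta distribution
= (alpha - 1)/(alpha + beta - 2)
= (13-1)/(13+16-2)
= 12/27 = 0.4444

0.4444


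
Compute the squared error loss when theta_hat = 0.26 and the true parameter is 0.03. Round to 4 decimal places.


L = (theta_hat - theta_true)^2
= (0.26 - 0.03)^2
= 0.23^2 = 0.0529

0.0529


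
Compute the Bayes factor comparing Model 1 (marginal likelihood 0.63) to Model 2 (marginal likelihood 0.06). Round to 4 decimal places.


BF12 = marginal likelihood of M1 / marginal likelihood of M2
= 0.63/0.06
= 10.5

10.5


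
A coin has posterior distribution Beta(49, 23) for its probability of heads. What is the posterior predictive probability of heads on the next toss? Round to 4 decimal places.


Posterior predictive = E[theta] = alpha/(alpha+beta)
= 49/72
= 0.6806

0.6806


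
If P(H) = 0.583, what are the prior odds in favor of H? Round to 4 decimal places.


Prior odds = P(H) / (1 - P(H))
= 0.583 / 0.417
= 1.3981

1.3981


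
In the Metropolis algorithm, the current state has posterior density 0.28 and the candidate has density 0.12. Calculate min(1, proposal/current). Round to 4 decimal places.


Ratio = 0.12/0.28 = 0.4286
Acceptance probability = min(1, 0.4286)
= 0.4286

0.4286


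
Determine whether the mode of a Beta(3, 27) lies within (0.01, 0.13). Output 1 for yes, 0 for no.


First find the mode: (a-1)/(a+b-2) = 0.0714
Is 0.0714 in (0.01, 0.13)? 1

1


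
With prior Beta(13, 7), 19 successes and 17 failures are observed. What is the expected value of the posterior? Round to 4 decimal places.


Posterior = Beta(32, 24)
E[theta] = alpha/(alpha+beta)
= 32/56 = 0.5714

0.5714


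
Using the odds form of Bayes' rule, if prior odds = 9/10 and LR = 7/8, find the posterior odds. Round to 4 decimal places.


Bayes' rule in odds form: posterior odds = prior odds * LR
= (9 * 7) / (10 * 8)
= 63/80 = 0.7875

0.7875


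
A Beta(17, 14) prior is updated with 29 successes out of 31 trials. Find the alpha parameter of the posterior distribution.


In the Beta-Binomial conjugate update:
alpha_post = alpha_prior + successes
= 17 + 29
= 46

46


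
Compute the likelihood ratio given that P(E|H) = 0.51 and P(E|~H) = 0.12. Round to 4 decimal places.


LR = P(E|H) / P(E|~H)
= 0.51 / 0.12 = 4.25

4.25


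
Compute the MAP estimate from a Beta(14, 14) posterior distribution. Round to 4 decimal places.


MAP = mode of Beta distribution
= (alpha - 1)/(alpha + beta - 2)
= (14-1)/(14+14-2)
= 13/26 = 0.5

0.5


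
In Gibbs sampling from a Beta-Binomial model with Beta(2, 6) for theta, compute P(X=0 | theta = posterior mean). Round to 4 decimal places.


Posterior mean = alpha/(alpha+beta) = 2/8 = 0.25
P(X=0|theta=mean) = 1 - theta = 0.75

0.75


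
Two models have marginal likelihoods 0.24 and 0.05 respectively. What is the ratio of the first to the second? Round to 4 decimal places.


Evidence ratio = 0.24 / 0.05
= 4.8

4.8


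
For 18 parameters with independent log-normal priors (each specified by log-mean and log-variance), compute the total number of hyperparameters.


A log-normal prior has 2 hyperparameters per parameter.
Total = 18 * 2 = 36

36


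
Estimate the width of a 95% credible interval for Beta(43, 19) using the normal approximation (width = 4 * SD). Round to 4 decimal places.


For Beta(a,b): Var = ab/((a+b)^2(a+b+1))
Var = 0.0034, SD = 0.0581
Approximate 95% CI width = 4 * 0.0581 = 0.2323

0.2323


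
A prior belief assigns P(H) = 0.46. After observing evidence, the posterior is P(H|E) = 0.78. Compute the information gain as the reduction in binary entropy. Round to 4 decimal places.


H(prior) = -0.46*log2(0.46) - 0.54*log2(0.54)
= 0.9954
H(post) = -0.78*log2(0.78) - 0.22*log2(0.22)
= 0.7602
IG = 0.9954 - 0.7602 = 0.2352

0.2352


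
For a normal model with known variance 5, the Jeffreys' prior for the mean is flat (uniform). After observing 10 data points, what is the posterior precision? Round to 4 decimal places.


Jeffreys' prior for normal mean (known variance) is flat.
Prior precision = 0.
Posterior precision = prior_prec + n/sigma^2 = 0 + 10/5
= 2.0

2.0


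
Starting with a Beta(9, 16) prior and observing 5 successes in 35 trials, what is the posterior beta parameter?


Posterior beta = prior beta + failures
Failures = 35 - 5 = 30
beta_post = 16 + 30 = 46

46


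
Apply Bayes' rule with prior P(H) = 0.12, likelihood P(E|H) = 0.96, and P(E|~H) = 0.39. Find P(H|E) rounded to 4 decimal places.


Step 1: Compute marginal P(E) = P(E|H)P(H) + P(E|~H)P(~H)
= 0.96*0.12 + 0.39*0.88 = 0.4584
Step 2: P(H|E) = P(E|H)P(H)/P(E) = 0.1152/0.4584
= 0.2513

0.2513


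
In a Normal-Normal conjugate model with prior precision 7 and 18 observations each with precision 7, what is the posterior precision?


Posterior precision = prior precision + n * observation precision
= 7 + 18 * 7
= 7 + 126 = 133

133


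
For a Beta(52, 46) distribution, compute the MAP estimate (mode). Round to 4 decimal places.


MAP = mode = (a-1)/(a+b-2)
= (52-1)/(52+46-2)
= 51/96 = 0.5312

0.5312


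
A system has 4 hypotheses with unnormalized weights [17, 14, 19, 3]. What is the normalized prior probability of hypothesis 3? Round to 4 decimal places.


The normalized prior is the weight divided by the total.
Total weight = 53
P(H3) = 19 / 53 = 0.3585

0.3585


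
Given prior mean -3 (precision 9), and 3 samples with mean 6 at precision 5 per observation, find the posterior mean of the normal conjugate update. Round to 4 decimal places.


The posterior mean is a precision-weighted average of prior and data.
Post. prec. = 9 + 15 = 24
Post. mean = (-27 + 90)/24 = 63/24 = 2.625

2.625


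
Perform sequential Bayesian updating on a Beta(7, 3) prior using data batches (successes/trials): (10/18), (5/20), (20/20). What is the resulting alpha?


Accumulate successes: 35
Posterior alpha = prior alpha + sum of successes
= 7 + 35 = 42

42


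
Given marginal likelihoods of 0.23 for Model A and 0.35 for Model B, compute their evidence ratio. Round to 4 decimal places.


Ratio = ML(A) / ML(B) = 0.23/0.35
= 0.6571

0.6571


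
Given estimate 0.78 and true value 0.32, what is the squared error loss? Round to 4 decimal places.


Squared error = (estimate - true)^2
Difference = 0.46
Loss = 0.46^2 = 0.2116

0.2116


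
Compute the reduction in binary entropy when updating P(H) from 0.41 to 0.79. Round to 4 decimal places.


H_before = -p*log2(p) - (1-p)*log2(1-p) for p=0.41: 0.9765
H_after for p=0.79: 0.7415
Reduction = 0.9765 - 0.7415 = 0.235

0.235


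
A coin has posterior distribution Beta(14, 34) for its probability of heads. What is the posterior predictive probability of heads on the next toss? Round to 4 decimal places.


Posterior predictive = E[theta] = alpha/(alpha+beta)
= 14/48
= 0.2917

0.2917


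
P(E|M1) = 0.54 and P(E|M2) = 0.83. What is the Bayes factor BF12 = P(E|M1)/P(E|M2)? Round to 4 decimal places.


Bayes factor BF12 = P(E|M1) / P(E|M2)
= 0.54 / 0.83
= 0.6506

0.6506


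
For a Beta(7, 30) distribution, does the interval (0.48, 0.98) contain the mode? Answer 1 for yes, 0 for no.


Mode of Beta(a,b) = (a-1)/(a+b-2)
= (7-1)/(7+30-2) = 0.1714
Check: 0.48 <= 0.1714 <= 0.98?
Result: 0

0


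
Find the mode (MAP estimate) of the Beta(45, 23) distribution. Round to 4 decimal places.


For Beta(a,b) with a,b > 1:
Mode = (a-1)/(a+b-2) = (45-1)/(68-2)
= 44/66 = 0.6667

0.6667


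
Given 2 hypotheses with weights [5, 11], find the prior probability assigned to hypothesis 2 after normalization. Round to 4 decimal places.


To normalize, divide each weight by the sum of all weights.
Sum = 16
Prior(H2) = 11/16 = 0.6875

0.6875


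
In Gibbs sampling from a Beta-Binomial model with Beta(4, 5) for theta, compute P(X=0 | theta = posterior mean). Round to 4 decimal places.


Posterior mean = alpha/(alpha+beta) = 4/9 = 0.4444
P(X=0|theta=mean) = 1 - theta = 0.5556

0.5556


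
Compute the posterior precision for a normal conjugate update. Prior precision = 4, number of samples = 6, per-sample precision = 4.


tau_post = tau_0 + n * tau
= 4 + 6 * 4 = 28

28


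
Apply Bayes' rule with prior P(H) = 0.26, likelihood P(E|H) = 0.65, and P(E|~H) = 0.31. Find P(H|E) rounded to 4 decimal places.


Step 1: Compute marginal P(E) = P(E|H)P(H) + P(E|~H)P(~H)
= 0.65*0.26 + 0.31*0.74 = 0.3984
Step 2: P(H|E) = P(E|H)P(H)/P(E) = 0.169/0.3984
= 0.4242

0.4242


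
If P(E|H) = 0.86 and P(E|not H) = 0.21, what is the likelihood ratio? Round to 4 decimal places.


Likelihood ratio = P(E|H) / P(E|not H)
= 0.86 / 0.21
= 4.0952

4.0952


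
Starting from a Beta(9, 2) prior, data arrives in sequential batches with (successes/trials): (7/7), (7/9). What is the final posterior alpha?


In sequential Bayesian updating, we sum all successes.
Total successes = 14
Final alpha = 9 + 14 = 23

23


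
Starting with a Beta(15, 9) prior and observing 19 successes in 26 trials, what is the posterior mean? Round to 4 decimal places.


Posterior parameters: alpha = 15 + 19 = 34
beta = 9 + 7 = 16
Posterior mean = alpha / (alpha + beta) = 34 / 50
= 0.68

0.68


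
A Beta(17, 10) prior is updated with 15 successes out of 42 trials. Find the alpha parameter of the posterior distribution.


In the Beta-Binomial conjugate update:
alpha_post = alpha_prior + successes
= 17 + 15
= 32

32


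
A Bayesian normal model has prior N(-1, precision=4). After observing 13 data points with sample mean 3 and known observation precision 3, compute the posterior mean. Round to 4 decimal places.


Posterior mean = (prior_precision * prior_mean + n * data_precision * data_mean) / (prior_precision + n * data_precision)
Numerator = 4*-1 + 13*3*3 = 113
Denominator = 4 + 13*3 = 43
Posterior mean = 2.6279

2.6279


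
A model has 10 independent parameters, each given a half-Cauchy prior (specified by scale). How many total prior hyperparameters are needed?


Each half-Cauchy prior needs 1 hyperparameter (scale).
Total = 1 * 10 = 10

10


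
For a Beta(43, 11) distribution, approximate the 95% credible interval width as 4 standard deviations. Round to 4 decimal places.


Variance of Beta(a,b) = ab / ((a+b)^2 * (a+b+1))
= 43*11 / ((54)^2 * 55)
= 0.0029
SD = sqrt(0.0029) = 0.0543
Width = 4 * SD = 0.2172

0.2172


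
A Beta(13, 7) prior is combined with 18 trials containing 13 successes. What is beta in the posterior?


In conjugate updating:
beta_posterior = beta_prior + (n - k)
= 7 + (18 - 13)
= 7 + 5 = 12

12


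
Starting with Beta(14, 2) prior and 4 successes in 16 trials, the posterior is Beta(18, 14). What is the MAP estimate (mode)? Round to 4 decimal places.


The mode of Beta(a, b) when a > 1 and b > 1 is (a-1)/(a+b-2)
= (18 - 1) / (18 + 14 - 2)
= 17 / 30
= 0.5667

0.5667


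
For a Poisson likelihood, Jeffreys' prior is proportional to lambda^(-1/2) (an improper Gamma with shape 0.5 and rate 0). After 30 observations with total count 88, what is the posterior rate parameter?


Jeffreys' prior for Poisson is proportional to lambda^(-1/2).
Posterior is Gamma(0.5 + S, 0 + n) = Gamma(0.5 + 88, 30).
Posterior rate = 0 + n = 30

30.0


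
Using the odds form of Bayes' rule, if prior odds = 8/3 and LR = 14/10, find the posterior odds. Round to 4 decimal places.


Bayes' rule in odds form: posterior odds = prior odds * LR
= (8 * 14) / (3 * 10)
= 112/30 = 3.7333

3.7333


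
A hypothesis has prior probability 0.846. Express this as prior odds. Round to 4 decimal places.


Odds = P(H) / P(not H) = 0.846 / 0.154
= 5.4935

5.4935


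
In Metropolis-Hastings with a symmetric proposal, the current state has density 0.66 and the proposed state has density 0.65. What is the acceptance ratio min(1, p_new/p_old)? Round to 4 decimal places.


Ratio = p_new / p_old = 0.65 / 0.66 = 0.9848
Acceptance = min(1, 0.9848) = 0.9848

0.9848


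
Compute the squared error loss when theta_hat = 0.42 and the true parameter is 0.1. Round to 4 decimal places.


L = (theta_hat - theta_true)^2
= (0.42 - 0.1)^2
= 0.32^2 = 0.1024

0.1024


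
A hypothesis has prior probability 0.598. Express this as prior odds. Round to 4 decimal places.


Odds = P(H) / P(not H) = 0.598 / 0.402
= 1.4876

1.4876


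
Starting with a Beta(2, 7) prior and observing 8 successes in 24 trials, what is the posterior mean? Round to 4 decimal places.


Posterior parameters: alpha = 2 + 8 = 10
beta = 7 + 16 = 23
Posterior mean = alpha / (alpha + beta) = 10 / 33
= 0.303

0.303


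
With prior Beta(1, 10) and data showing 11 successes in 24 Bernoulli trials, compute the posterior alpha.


Conjugate update: alpha_posterior = alpha_prior + k
= 1 + 11 = 12

12


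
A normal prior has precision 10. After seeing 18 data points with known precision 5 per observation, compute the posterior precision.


In the conjugate normal model, precisions add:
tau_posterior = tau_prior + n * tau_data
= 10 + 18*5 = 100

100


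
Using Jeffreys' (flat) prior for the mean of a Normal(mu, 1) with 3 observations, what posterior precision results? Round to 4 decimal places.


Flat prior means prior precision is 0.
Posterior precision = n / sigma^2 = 3/1 = 3.0

3.0


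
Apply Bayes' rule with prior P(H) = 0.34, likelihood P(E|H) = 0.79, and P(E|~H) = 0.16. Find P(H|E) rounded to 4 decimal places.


Step 1: Compute marginal P(E) = P(E|H)P(H) + P(E|~H)P(~H)
= 0.79*0.34 + 0.16*0.66 = 0.3742
Step 2: P(H|E) = P(E|H)P(H)/P(E) = 0.2686/0.3742
= 0.7178

0.7178


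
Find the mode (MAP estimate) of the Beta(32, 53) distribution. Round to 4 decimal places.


For Beta(a,b) with a,b > 1:
Mode = (a-1)/(a+b-2) = (32-1)/(85-2)
= 31/83 = 0.3735

0.3735


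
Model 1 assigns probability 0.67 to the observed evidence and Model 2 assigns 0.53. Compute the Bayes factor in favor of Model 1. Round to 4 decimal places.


BF = P(data|M1) / P(data|M2)
= 0.67 / 0.53 = 1.2642

1.2642


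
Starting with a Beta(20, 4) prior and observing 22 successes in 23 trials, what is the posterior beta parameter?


Posterior beta = prior beta + failures
Failures = 23 - 22 = 1
beta_post = 4 + 1 = 5

5


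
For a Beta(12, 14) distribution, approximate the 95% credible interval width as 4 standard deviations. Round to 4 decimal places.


Variance of Beta(a,b) = ab / ((a+b)^2 * (a+b+1))
= 12*14 / ((26)^2 * 27)
= 0.0092
SD = sqrt(0.0092) = 0.0959
Width = 4 * SD = 0.3838

0.3838


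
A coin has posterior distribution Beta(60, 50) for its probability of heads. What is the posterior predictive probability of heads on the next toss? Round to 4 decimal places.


Posterior predictive = E[theta] = alpha/(alpha+beta)
= 60/110
= 0.5455

0.5455


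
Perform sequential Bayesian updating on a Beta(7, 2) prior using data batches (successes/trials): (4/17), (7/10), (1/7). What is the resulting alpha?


Accumulate successes: 12
Posterior alpha = prior alpha + sum of successes
= 7 + 12 = 19

19


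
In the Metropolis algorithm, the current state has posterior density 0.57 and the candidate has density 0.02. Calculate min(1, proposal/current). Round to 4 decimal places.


Ratio = 0.02/0.57 = 0.0351
Acceptance probability = min(1, 0.0351)
= 0.0351

0.0351


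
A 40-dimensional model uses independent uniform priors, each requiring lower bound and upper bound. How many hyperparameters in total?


Per parameter: 2 (lower bound and upper bound).
Total = 40 * 2 = 80

80


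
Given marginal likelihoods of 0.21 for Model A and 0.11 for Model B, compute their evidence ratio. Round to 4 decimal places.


Ratio = ML(A) / ML(B) = 0.21/0.11
= 1.9091

1.9091


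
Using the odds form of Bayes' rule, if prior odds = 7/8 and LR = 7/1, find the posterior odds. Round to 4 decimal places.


Bayes' rule in odds form: posterior odds = prior odds * LR
= (7 * 7) / (8 * 1)
= 49/8 = 6.125

6.125


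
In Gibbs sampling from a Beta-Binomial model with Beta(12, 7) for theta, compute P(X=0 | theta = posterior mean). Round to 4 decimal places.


Posterior mean = alpha/(alpha+beta) = 12/19 = 0.6316
P(X=0|theta=mean) = 1 - theta = 0.3684

0.3684


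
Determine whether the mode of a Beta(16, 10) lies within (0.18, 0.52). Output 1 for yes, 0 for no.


First find the mode: (a-1)/(a+b-2) = 0.625
Is 0.625 in (0.18, 0.52)? 0

0


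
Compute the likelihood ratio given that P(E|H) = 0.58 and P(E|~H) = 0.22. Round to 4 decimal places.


LR = P(E|H) / P(E|~H)
= 0.58 / 0.22 = 2.6364

2.6364


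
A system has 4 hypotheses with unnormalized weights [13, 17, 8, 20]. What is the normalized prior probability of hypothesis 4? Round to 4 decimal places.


The normalized prior is the weight divided by the total.
Total weight = 58
P(H4) = 20 / 58 = 0.3448

0.3448


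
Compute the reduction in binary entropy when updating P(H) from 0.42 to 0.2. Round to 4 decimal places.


H_before = -p*log2(p) - (1-p)*log2(1-p) for p=0.42: 0.9815
H_after for p=0.2: 0.7219
Reduction = 0.9815 - 0.7219 = 0.2595

0.2595


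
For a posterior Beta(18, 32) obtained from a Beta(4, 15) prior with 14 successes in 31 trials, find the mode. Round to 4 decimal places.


Mode = (alpha - 1) / (alpha + beta - 2)
= 17 / 48
= 0.3542

0.3542


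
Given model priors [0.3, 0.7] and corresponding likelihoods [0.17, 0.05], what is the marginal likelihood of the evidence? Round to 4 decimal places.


P(E) = sum_i P(M_i) P(E|M_i)
= 0.051 + 0.035
= 0.086

0.086


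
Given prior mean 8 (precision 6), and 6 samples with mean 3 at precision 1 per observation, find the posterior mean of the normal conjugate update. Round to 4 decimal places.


The posterior mean is a precision-weighted average of prior and data.
Post. prec. = 6 + 6 = 12
Post. mean = (48 + 18)/12 = 66/12 = 5.5

5.5


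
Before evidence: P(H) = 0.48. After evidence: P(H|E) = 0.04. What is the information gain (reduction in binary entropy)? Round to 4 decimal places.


Prior entropy = 0.9988
Posterior entropy = 0.2423
Information gain = 0.9988 - 0.2423 = 0.7566

0.7566


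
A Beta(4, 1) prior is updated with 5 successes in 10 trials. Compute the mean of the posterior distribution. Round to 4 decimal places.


After update: Beta(9, 6)
Mean = 9 / (9 + 6) = 9 / 15
= 0.6

0.6


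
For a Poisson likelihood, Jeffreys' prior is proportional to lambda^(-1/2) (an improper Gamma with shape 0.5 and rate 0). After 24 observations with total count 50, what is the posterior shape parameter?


Jeffreys' prior for Poisson is proportional to lambda^(-1/2).
Posterior is Gamma(0.5 + S, 0 + n) = Gamma(0.5 + 50, 24).
Posterior shape = 0.5 + S = 0.5 + 50 = 50.5

50.5


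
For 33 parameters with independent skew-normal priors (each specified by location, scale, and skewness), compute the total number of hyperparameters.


A skew-normal prior has 3 hyperparameters per parameter.
Total = 33 * 3 = 99

99


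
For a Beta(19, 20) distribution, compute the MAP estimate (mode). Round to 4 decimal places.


MAP = mode = (a-1)/(a+b-2)
= (19-1)/(19+20-2)
= 18/37 = 0.4865

0.4865


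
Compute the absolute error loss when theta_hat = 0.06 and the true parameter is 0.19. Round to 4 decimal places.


L = |theta_hat - theta_true|
= |0.06 - 0.19| = 0.13

0.13


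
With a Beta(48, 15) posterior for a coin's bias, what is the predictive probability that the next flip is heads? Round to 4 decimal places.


The predictive probability equals the posterior mean.
P(next = heads) = alpha / (alpha + beta)
= 48 / 63 = 0.7619

0.7619


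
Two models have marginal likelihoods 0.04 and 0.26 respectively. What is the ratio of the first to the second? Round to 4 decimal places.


Evidence ratio = 0.04 / 0.26
= 0.1538

0.1538


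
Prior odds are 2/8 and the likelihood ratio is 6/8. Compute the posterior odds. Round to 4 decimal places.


Posterior odds = prior odds * likelihood ratio
= (2/8) * (6/8)
= 12 / 64
= 0.1875

0.1875


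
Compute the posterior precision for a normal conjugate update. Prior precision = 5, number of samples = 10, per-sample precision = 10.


tau_post = tau_0 + n * tau
= 5 + 10 * 10 = 105

105


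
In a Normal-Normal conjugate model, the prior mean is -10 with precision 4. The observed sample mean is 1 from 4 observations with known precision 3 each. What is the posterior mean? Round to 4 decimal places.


Posterior precision = tau0 + n*tau = 4 + 4*3 = 16
Posterior mean = (tau0*mu0 + n*tau*xbar) / posterior_precision
= (4*-10 + 4*3*1) / 16
= -28 / 16 = -1.75

-1.75


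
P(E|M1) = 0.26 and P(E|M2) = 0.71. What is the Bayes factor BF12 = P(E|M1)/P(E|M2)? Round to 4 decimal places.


Bayes factor BF12 = P(E|M1) / P(E|M2)
= 0.26 / 0.71
= 0.3662

0.3662


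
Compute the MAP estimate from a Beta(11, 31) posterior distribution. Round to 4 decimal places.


MAP = mode of Beta distribution
= (alpha - 1)/(alpha + beta - 2)
= (11-1)/(11+31-2)
= 10/40 = 0.25

0.25


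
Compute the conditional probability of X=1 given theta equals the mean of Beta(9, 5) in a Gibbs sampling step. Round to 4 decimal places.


Mean of Beta(9, 5) = 0.6429
P(X=1 | theta=0.6429) = 0.6429

0.6429


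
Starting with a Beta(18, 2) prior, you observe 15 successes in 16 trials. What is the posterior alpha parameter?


For a Beta-Binomial conjugate model:
Posterior alpha = prior alpha + number of successes
= 18 + 15 = 33

33


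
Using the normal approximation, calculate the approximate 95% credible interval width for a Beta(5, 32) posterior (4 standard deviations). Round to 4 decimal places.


Var(Beta) = 5*32/(37^2 * 38) = 0.0031
SD = 0.0555
Width ~ 4*SD = 0.2218

0.2218


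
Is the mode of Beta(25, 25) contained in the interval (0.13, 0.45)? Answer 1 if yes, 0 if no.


Mode = (a-1)/(a+b-2) = 24/48 = 0.5
Interval: (0.13, 0.45)
Contains mode? 0

0


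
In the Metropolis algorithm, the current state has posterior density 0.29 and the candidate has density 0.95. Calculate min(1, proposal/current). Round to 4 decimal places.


Ratio = 0.95/0.29 = 3.2759
Acceptance probability = min(1, 3.2759)
= 1.0

1.0


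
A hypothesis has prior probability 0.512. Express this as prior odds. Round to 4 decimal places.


Odds = P(H) / P(not H) = 0.512 / 0.488
= 1.0492

1.0492


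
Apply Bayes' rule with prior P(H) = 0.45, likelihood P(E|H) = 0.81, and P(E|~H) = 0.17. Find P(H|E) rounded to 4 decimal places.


Step 1: Compute marginal P(E) = P(E|H)P(H) + P(E|~H)P(~H)
= 0.81*0.45 + 0.17*0.55 = 0.458
Step 2: P(H|E) = P(E|H)P(H)/P(E) = 0.3645/0.458
= 0.7959

0.7959


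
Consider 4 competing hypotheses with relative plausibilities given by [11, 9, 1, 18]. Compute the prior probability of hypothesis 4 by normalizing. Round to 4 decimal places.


Sum of weights = 11 + 9 + 1 + 18 = 39
Normalized prior for H4 = 18 / 39
= 0.4615

0.4615


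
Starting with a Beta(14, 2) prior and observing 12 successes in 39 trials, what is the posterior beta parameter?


Posterior beta = prior beta + failures
Failures = 39 - 12 = 27
beta_post = 2 + 27 = 29

29


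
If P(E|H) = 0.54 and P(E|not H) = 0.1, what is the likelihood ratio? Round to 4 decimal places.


Likelihood ratio = P(E|H) / P(E|not H)
= 0.54 / 0.1
= 5.4

5.4


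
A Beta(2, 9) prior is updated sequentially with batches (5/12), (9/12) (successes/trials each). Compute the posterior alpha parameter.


Sequential conjugate updating is equivalent to a single batch update.
Total successes across all batches = 14
alpha_posterior = alpha_prior + total_successes = 2 + 14
= 16

16


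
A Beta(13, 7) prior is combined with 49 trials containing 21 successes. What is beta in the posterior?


In conjugate updating:
beta_posterior = beta_prior + (n - k)
= 7 + (49 - 21)
= 7 + 28 = 35

35


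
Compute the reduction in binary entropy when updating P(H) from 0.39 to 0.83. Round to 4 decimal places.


H_before = -p*log2(p) - (1-p)*log2(1-p) for p=0.39: 0.9648
H_after for p=0.83: 0.6577
Reduction = 0.9648 - 0.6577 = 0.3071

0.3071


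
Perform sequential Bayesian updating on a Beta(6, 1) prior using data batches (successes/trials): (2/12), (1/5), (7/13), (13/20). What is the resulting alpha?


Accumulate successes: 23
Posterior alpha = prior alpha + sum of successes
= 6 + 23 = 29

29


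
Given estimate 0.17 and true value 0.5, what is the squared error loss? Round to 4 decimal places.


Squared error = (estimate - true)^2
Difference = -0.33
Loss = -0.33^2 = 0.1089

0.1089


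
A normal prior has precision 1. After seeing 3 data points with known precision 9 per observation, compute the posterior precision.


In the conjugate normal model, precisions add:
tau_posterior = tau_prior + n * tau_data
= 1 + 3*9 = 28

28


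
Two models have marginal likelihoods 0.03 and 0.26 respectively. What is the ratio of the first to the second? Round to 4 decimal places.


Evidence ratio = 0.03 / 0.26
= 0.1154

0.1154


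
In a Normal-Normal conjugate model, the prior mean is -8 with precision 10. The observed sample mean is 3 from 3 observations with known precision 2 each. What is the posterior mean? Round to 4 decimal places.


Posterior precision = tau0 + n*tau = 10 + 3*2 = 16
Posterior mean = (tau0*mu0 + n*tau*xbar) / posterior_precision
= (10*-8 + 3*2*3) / 16
= -62 / 16 = -3.875

-3.875


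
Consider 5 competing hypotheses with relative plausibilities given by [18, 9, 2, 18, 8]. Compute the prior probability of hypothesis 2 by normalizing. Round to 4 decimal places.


Sum of weights = 18 + 9 + 2 + 18 + 8 = 55
Normalized prior for H2 = 9 / 55
= 0.1636

0.1636


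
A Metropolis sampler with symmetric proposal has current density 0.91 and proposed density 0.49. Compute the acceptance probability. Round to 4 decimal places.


For symmetric proposals, acceptance = min(1, pi(x*)/pi(x))
= min(1, 0.49/0.91)
= min(1, 0.5385) = 0.5385

0.5385


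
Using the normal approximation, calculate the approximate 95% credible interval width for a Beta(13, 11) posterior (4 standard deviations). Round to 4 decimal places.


Var(Beta) = 13*11/(24^2 * 25) = 0.0099
SD = 0.0997
Width ~ 4*SD = 0.3986

0.3986


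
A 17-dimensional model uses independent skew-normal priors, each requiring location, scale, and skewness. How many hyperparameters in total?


Per parameter: 3 (location, scale, and skewness).
Total = 17 * 3 = 51

51


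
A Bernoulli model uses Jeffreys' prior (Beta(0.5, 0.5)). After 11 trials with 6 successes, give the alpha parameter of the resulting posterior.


Posterior = Beta(prior_alpha + successes, prior_beta + failures)
= Beta(0.5 + 6, 0.5 + 5)
Posterior alpha = 0.5 + k = 0.5 + 6 = 6.5

6.5


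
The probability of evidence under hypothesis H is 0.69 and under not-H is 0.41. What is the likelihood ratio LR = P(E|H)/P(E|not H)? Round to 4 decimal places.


LR = 0.69 / 0.41
= 1.6829

1.6829


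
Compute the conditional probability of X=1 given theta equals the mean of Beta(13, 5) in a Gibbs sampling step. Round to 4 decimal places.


Mean of Beta(13, 5) = 0.7222
P(X=1 | theta=0.7222) = 0.7222

0.7222


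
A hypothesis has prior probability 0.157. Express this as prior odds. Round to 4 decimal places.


Odds = P(H) / P(not H) = 0.157 / 0.843
= 0.1862

0.1862


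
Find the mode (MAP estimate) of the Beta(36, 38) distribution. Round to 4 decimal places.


For Beta(a,b) with a,b > 1:
Mode = (a-1)/(a+b-2) = (36-1)/(74-2)
= 35/72 = 0.4861

0.4861


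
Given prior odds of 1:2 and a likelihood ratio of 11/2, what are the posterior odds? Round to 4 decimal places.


Posterior odds = prior odds * LR
Prior odds = 1/2 = 0.5
LR = 11/2 = 5.5
Posterior odds = 0.5 * 5.5 = 2.75

2.75


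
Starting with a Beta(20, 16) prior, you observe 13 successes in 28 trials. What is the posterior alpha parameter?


For a Beta-Binomial conjugate model:
Posterior alpha = prior alpha + number of successes
= 20 + 13 = 33

33


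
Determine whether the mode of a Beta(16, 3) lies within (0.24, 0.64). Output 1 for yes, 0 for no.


First find the mode: (a-1)/(a+b-2) = 0.8824
Is 0.8824 in (0.24, 0.64)? 0

0


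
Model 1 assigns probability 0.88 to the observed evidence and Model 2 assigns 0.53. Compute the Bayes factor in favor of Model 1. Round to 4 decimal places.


BF = P(data|M1) / P(data|M2)
= 0.88 / 0.53 = 1.6604

1.6604


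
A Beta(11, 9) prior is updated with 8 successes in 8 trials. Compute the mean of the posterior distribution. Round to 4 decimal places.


After update: Beta(19, 9)
Mean = 19 / (19 + 9) = 19 / 28
= 0.6786

0.6786


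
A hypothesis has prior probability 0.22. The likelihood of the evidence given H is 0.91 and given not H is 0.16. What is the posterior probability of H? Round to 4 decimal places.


Using Bayes' theorem:
P(E) = 0.22 * 0.91 + 0.78 * 0.16
P(E) = 0.325
P(H|E) = (0.22 * 0.91) / 0.325 = 0.616

0.616


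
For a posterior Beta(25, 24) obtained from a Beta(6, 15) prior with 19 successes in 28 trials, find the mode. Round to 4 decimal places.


Mode = (alpha - 1) / (alpha + beta - 2)
= 24 / 47
= 0.5106

0.5106


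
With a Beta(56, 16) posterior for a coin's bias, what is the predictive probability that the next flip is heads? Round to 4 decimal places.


The predictive probability equals the posterior mean.
P(next = heads) = alpha / (alpha + beta)
= 56 / 72 = 0.7778

0.7778


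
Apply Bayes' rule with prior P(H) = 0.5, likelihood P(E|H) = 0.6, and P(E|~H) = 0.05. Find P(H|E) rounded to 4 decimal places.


Step 1: Compute marginal P(E) = P(E|H)P(H) + P(E|~H)P(~H)
= 0.6*0.5 + 0.05*0.5 = 0.325
Step 2: P(H|E) = P(E|H)P(H)/P(E) = 0.3/0.325
= 0.9231

0.9231


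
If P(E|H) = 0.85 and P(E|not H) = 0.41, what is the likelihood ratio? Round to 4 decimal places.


Likelihood ratio = P(E|H) / P(E|not H)
= 0.85 / 0.41
= 2.0732

2.0732


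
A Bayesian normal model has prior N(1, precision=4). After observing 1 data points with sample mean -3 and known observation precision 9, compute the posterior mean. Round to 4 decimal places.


Posterior mean = (prior_precision * prior_mean + n * data_precision * data_mean) / (prior_precision + n * data_precision)
Numerator = 4*1 + 1*9*-3 = -23
Denominator = 4 + 1*9 = 13
Posterior mean = -1.7692

-1.7692


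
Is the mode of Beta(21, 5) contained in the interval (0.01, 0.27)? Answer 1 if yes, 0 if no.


Mode = (a-1)/(a+b-2) = 20/24 = 0.8333
Interval: (0.01, 0.27)
Contains mode? 0

0


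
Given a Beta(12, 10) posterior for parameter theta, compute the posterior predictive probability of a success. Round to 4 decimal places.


For a Beta-Bernoulli model, the predictive probability is the mean:
P(success) = 12/(12+10) = 12/22 = 0.5455

0.5455


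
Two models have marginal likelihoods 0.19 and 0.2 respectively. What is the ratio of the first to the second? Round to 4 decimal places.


Evidence ratio = 0.19 / 0.2
= 0.95

0.95


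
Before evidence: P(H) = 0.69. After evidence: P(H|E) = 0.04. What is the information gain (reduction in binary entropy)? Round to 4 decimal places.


Prior entropy = 0.8932
Posterior entropy = 0.2423
Information gain = 0.8932 - 0.2423 = 0.6509

0.6509


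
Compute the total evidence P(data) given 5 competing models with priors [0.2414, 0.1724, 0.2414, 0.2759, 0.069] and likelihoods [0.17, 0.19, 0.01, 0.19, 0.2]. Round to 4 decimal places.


Marginal likelihood = sum P(model_i) * P(data|model_i)
Model 1: 0.2414 * 0.17 = 0.041
Model 2: 0.1724 * 0.19 = 0.0328
Model 3: 0.2414 * 0.01 = 0.0024
Model 4: 0.2759 * 0.19 = 0.0524
Model 5: 0.069 * 0.2 = 0.0138
Total = 0.1424

0.1424


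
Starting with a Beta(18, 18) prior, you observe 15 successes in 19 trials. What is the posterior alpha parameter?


For a Beta-Binomial conjugate model:
Posterior alpha = prior alpha + number of successes
= 18 + 15 = 33

33


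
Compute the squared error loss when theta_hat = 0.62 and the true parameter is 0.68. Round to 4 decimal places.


L = (theta_hat - theta_true)^2
= (0.62 - 0.68)^2
= -0.06^2 = 0.0036

0.0036


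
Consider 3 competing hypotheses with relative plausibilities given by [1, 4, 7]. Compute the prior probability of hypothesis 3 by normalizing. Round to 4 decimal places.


Sum of weights = 1 + 4 + 7 = 12
Normalized prior for H3 = 7 / 12
= 0.5833

0.5833
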